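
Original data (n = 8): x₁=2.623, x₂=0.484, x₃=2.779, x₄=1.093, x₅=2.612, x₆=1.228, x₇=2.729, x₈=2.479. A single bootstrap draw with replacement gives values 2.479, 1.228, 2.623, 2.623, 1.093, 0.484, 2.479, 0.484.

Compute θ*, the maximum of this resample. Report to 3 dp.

θ* = 2.623

Maximum = 2.623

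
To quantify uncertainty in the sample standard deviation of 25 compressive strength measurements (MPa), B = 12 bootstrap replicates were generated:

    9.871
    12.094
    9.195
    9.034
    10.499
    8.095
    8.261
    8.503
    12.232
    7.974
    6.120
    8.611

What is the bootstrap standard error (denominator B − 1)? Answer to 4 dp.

SE* = 1.7492

Bootstrap SE is the standard deviation of the 12 replicate standard deviations.
Mean of replicates: (9.871 + 12.094 + 9.195 + 9.034 + 10.499 + 8.095 + 8.261 + 8.503 + 12.232 + 7.974 + 6.120 + 8.611) / 12 = 110.48900 / 12 = 9.20742
Sum of squared deviations: (+0.66358)² + (+2.88658)² + (−0.01242)² + (−0.17342)² + (+1.29158)² + (−1.11242)² + (−0.94642)² + (−0.70442)² + (+3.02458)² + (−1.23342)² + (−3.08742)² + (−0.59642)² = 33.65777
Variance = 33.65777 / 11 = 3.05980
SE* = √3.05980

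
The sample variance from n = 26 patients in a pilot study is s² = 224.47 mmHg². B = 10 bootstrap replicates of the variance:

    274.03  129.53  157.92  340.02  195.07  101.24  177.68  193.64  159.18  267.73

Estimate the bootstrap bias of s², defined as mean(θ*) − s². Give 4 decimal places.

bias = −24.8660

mean(θ*) = (274.03 + 129.53 + 157.92 + 340.02 + 195.07 + 101.24 + 177.68 + 193.64 + 159.18 + 267.73) / 10 = 199.60400
bias = 199.60400 − 224.47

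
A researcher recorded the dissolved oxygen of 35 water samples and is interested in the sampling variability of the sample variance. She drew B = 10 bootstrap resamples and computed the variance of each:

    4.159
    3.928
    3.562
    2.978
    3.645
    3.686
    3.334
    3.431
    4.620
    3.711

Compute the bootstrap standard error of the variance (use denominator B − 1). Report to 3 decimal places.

Bootstrap SE is the standard deviation of the 10 replicate variances.
Mean of replicates: (4.159 + 3.928 + 3.562 + 2.978 + 3.645 + 3.686 + 3.334 + 3.431 + 4.620 + 3.711) / 10 = 37.0540 / 10 = 3.7054
Sum of squared deviations: (+0.4536)² + (+0.2226)² + (−0.1434)² + (−0.7274)² + (−0.0604)² + (−0.0194)² + (−0.3714)² + (−0.2744)² + (+0.9146)² + (+0.0056)² = 1.8588
Variance = 1.8588 / 9 = 0.2065
SE* = √0.2065

SE* = 0.454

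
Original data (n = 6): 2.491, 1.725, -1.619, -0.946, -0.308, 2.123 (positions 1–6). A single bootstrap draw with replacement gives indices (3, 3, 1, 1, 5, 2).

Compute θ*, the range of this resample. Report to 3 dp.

θ* = 4.110

Resample values: -1.619, -1.619, 2.491, 2.491, -0.308, 1.725.
Range = 2.491 − -1.619 = 4.110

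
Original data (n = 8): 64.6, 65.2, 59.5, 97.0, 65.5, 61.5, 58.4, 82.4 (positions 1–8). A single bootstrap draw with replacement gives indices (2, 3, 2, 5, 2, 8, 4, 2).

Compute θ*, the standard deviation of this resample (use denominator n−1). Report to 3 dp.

θ* = 12.547

Resample values: 65.2, 59.5, 65.2, 65.5, 65.2, 82.4, 97.0, 65.2.
Mean = 70.6500; sum of squared deviations = 1102.0400
s² = 1102.0400 / 7 = 157.4343
s = √157.4343 = 12.547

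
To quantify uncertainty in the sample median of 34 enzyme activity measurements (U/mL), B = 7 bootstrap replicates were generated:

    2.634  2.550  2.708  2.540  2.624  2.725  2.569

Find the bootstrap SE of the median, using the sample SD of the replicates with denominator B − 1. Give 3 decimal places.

Bootstrap SE is the standard deviation of the 7 replicate medians.
Mean of replicates: (2.634 + 2.550 + 2.708 + 2.540 + 2.624 + 2.725 + 2.569) / 7 = 18.3500 / 7 = 2.6214
Sum of squared deviations: (+0.0126)² + (−0.0714)² + (+0.0866)² + (−0.0814)² + (+0.0026)² + (+0.1036)² + (−0.0524)² = 0.0329
Variance = 0.0329 / 6 = 0.0055
SE* = √0.0055

SE* = 0.074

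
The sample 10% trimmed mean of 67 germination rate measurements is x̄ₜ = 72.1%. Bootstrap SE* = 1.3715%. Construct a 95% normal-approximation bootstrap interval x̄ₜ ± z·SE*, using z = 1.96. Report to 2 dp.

(69.41, 74.79)

Margin = 1.96 × 1.3715 = 2.688
Interval: 72.1 ± 2.688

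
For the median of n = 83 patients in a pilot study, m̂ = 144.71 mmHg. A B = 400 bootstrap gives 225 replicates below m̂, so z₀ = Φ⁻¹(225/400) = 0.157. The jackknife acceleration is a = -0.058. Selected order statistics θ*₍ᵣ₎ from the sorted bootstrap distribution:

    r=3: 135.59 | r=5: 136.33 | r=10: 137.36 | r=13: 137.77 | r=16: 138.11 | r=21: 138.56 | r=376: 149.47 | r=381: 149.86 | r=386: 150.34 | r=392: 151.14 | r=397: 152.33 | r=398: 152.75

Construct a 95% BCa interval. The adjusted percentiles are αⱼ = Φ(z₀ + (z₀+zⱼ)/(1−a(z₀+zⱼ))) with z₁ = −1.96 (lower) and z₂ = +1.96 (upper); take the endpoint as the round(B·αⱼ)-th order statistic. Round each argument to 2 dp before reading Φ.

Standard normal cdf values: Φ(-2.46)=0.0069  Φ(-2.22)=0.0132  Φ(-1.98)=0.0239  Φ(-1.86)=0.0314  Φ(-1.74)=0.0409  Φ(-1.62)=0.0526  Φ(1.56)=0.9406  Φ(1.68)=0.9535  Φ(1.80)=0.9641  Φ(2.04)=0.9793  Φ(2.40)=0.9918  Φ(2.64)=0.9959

Lower: z₀ + z₁ = 0.157 + (-1.960) = -1.803; 1 − a(z₀+z₁) = 1 − (-0.058)(-1.803) = 0.8954; argument = 0.157 + (-1.803)/0.8954 = -1.8566 → -1.86.
α₁ = Φ(-1.86) = 0.0314; rank = round(400 × 0.0314) = 13; θ*₍13₎ = 137.77.
Upper: z₀ + z₂ = 2.117; 1 − a(z₀+z₂) = 1.1228; argument = 2.0425 → 2.04; α₂ = 0.9793; rank = 392; θ*₍392₎ = 151.14.

(137.77, 151.14)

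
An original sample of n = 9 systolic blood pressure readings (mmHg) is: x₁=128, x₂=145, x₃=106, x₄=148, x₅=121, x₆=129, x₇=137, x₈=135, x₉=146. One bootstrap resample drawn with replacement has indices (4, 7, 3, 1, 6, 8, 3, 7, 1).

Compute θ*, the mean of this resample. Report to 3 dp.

θ* = 128.222

Resample values: 148, 137, 106, 128, 129, 135, 106, 137, 128.
Mean = (148 + 137 + 106 + 128 + 129 + 135 + 106 + 137 + 128) / 9 = 1154.0 / 9 = 128.222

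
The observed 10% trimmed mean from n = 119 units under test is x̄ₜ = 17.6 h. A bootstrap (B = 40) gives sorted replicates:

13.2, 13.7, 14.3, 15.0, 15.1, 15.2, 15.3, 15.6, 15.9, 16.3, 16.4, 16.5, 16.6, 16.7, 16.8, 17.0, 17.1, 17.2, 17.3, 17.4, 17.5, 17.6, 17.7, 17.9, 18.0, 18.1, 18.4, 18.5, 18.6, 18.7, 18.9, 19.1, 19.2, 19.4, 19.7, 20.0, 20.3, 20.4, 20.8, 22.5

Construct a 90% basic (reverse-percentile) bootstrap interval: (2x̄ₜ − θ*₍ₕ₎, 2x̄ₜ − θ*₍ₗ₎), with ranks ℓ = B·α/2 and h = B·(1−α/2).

(14.8, 21.5)

Percentile endpoints at ranks 2 and 38: θ*₍2₎ = 13.7, θ*₍38₎ = 20.4.
Basic interval reflects these around x̄ₜ:
  lower = 2 × 17.6 − 20.4 = 14.8
  upper = 2 × 17.6 − 13.7 = 21.5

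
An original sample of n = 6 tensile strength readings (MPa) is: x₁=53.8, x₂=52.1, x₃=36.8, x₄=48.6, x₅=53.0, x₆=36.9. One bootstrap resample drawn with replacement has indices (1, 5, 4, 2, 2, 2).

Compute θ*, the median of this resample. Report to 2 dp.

θ* = 52.10

Resample values: 53.8, 53.0, 48.6, 52.1, 52.1, 52.1.
Sorted: 48.6, 52.1, 52.1, 52.1, 53.0, 53.8
Median = average of the two middle values = 52.10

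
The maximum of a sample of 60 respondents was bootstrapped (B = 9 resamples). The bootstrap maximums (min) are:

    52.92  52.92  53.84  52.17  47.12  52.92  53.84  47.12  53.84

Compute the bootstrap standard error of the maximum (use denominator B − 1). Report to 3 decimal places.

SE* = 2.742

Bootstrap SE is the standard deviation of the 9 replicate maximums.
Mean of replicates: (52.92 + 52.92 + 53.84 + 52.17 + 47.12 + 52.92 + 53.84 + 47.12 + 53.84) / 9 = 466.6900 / 9 = 51.8544
Sum of squared deviations: (+1.0656)² + (+1.0656)² + (+1.9856)² + (+0.3156)² + (−4.7344)² + (+1.0656)² + (+1.9856)² + (−4.7344)² + (+1.9856)² = 60.1630
Variance = 60.1630 / 8 = 7.5204
SE* = √7.5204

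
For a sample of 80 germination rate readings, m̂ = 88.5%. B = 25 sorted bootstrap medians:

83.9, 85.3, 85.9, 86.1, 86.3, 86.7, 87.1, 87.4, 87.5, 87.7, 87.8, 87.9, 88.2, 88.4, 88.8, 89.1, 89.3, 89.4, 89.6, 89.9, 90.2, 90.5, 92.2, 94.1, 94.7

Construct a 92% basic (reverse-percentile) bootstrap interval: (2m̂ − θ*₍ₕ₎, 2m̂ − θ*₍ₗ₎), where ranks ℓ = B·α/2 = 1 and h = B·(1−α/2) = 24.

Percentile endpoints at ranks 1 and 24: θ*₍1₎ = 83.9, θ*₍24₎ = 94.1.
Basic interval reflects these around m̂:
  lower = 2 × 88.5 − 94.1 = 82.9
  upper = 2 × 88.5 − 83.9 = 93.1

(82.9, 93.1)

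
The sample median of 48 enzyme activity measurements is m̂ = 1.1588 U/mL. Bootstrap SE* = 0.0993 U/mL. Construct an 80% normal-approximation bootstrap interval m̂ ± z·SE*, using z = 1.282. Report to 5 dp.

(1.03150, 1.28610)

Margin = 1.282 × 0.0993 = 0.127303
Interval: 1.1588 ± 0.127303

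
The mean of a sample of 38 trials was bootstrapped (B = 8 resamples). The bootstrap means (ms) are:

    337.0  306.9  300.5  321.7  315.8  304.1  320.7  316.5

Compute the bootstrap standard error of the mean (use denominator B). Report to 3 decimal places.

SE* = 10.941

Bootstrap SE is the standard deviation of the 8 replicate means.
Mean of replicates: (337.0 + 306.9 + 300.5 + 321.7 + 315.8 + 304.1 + 320.7 + 316.5) / 8 = 2523.2000 / 8 = 315.4000
Sum of squared deviations: (+21.6000)² + (−8.5000)² + (−14.9000)² + (+6.3000)² + (+0.4000)² + (−11.3000)² + (+5.3000)² + (+1.1000)² = 957.6600
Variance = 957.6600 / 8 = 119.7075
SE* = √119.7075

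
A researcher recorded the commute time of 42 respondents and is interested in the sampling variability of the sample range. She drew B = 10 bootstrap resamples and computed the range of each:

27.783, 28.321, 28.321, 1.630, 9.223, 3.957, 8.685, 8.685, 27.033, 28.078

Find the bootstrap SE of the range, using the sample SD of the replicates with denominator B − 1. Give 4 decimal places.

Bootstrap SE is the standard deviation of the 10 replicate ranges.
Mean of replicates: (27.783 + 28.321 + 28.321 + 1.630 + 9.223 + 3.957 + 8.685 + 8.685 + 27.033 + 28.078) / 10 = 171.71600 / 10 = 17.17160
Sum of squared deviations: (+10.61140)² + (+11.14940)² + (+11.14940)² + (−15.54160)² + (−7.94860)² + (−13.21460)² + (−8.48660)² + (−8.48660)² + (+9.86140)² + (+10.90640)² = 1200.80881
Variance = 1200.80881 / 9 = 133.42320
SE* = √133.42320

SE* = 11.5509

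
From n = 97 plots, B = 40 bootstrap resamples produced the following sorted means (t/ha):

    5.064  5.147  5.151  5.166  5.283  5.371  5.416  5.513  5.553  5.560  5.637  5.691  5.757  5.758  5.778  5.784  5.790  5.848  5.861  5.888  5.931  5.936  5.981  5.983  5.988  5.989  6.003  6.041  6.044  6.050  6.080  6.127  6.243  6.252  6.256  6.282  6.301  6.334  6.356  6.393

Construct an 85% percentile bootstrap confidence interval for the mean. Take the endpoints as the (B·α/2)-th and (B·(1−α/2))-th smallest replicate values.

α = 0.15; lower rank = 40 × 0.075 = 3; upper rank = 40 × 0.925 = 37.
The 3rd smallest replicate is 5.151; the 37th is 6.301.

(5.151, 6.301)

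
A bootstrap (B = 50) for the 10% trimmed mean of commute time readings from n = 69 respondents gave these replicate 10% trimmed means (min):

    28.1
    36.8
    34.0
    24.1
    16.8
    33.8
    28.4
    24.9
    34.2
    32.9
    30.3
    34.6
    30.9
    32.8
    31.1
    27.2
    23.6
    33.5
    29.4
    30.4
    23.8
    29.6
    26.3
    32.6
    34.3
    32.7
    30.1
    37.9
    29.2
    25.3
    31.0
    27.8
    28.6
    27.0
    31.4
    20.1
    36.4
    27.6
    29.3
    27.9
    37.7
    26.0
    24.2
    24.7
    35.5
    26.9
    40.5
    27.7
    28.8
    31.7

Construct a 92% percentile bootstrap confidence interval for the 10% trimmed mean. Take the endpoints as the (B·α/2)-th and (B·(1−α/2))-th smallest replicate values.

Sorted replicates: 16.8, 20.1, 23.6, 23.8, 24.1, 24.2, 24.7, 24.9, 25.3, 26.0, 26.3, 26.9, 27.0, 27.2, 27.6, 27.7, 27.8, 27.9, 28.1, 28.4, 28.6, 28.8, 29.2, 29.3, 29.4, 29.6, 30.1, 30.3, 30.4, 30.9, 31.0, 31.1, 31.4, 31.7, 32.6, 32.7, 32.8, 32.9, 33.5, 33.8, 34.0, 34.2, 34.3, 34.6, 35.5, 36.4, 36.8, 37.7, 37.9, 40.5
α = 0.08; lower rank = 50 × 0.040 = 2; upper rank = 50 × 0.960 = 48.
The 2nd smallest replicate is 20.1; the 48th is 37.7.

(20.1, 37.7)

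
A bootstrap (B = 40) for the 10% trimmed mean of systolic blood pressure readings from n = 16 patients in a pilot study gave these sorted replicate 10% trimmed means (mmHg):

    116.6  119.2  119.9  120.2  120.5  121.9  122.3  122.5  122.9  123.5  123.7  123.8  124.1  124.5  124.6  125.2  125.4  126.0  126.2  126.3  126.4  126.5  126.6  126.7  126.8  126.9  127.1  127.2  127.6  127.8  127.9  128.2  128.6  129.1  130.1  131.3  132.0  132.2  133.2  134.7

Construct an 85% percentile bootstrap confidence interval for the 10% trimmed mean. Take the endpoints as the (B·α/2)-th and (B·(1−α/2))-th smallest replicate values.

α = 0.15; lower rank = 40 × 0.075 = 3; upper rank = 40 × 0.925 = 37.
The 3rd smallest replicate is 119.9; the 37th is 132.0.

(119.9, 132.0)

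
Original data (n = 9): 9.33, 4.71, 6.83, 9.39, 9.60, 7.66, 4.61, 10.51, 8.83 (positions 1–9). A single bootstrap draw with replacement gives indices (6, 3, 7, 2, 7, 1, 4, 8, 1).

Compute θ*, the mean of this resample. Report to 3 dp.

θ* = 7.442

Resample values: 7.66, 6.83, 4.61, 4.71, 4.61, 9.33, 9.39, 10.51, 9.33.
Mean = (7.66 + 6.83 + 4.61 + 4.71 + 4.61 + 9.33 + 9.39 + 10.51 + 9.33) / 9 = 66.980 / 9 = 7.442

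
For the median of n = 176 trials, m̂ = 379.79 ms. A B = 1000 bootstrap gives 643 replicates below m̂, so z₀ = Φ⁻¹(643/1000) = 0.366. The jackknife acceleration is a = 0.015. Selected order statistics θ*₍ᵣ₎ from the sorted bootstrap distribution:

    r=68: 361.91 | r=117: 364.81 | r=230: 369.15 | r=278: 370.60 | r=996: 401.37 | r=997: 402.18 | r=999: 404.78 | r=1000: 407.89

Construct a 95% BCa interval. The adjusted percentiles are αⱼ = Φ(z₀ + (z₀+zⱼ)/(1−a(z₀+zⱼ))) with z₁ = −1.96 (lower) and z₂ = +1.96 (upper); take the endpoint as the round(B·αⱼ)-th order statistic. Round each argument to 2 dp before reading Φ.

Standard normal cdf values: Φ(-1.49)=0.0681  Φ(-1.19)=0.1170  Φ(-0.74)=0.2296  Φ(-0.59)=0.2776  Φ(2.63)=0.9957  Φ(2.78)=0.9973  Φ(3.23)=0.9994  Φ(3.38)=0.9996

Lower: z₀ + z₁ = 0.366 + (-1.960) = -1.594; 1 − a(z₀+z₁) = 1 − (0.015)(-1.594) = 1.0239; argument = 0.366 + (-1.594)/1.0239 = -1.1908 → -1.19.
α₁ = Φ(-1.19) = 0.1170; rank = round(1000 × 0.1170) = 117; θ*₍117₎ = 364.81.
Upper: z₀ + z₂ = 2.326; 1 − a(z₀+z₂) = 0.9651; argument = 2.7761 → 2.78; α₂ = 0.9973; rank = 997; θ*₍997₎ = 402.18.

(364.81, 402.18)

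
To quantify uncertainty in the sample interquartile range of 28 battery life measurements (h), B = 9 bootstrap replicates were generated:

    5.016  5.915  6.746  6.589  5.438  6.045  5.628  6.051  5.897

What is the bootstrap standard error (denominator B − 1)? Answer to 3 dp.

SE* = 0.536

Bootstrap SE is the standard deviation of the 9 replicate interquartile ranges.
Mean of replicates: (5.016 + 5.915 + 6.746 + 6.589 + 5.438 + 6.045 + 5.628 + 6.051 + 5.897) / 9 = 53.3250 / 9 = 5.9250
Sum of squared deviations: (−0.9090)² + (−0.0100)² + (+0.8210)² + (+0.6640)² + (−0.4870)² + (+0.1200)² + (−0.2970)² + (+0.1260)² + (−0.0280)² = 2.2978
Variance = 2.2978 / 8 = 0.2872
SE* = √0.2872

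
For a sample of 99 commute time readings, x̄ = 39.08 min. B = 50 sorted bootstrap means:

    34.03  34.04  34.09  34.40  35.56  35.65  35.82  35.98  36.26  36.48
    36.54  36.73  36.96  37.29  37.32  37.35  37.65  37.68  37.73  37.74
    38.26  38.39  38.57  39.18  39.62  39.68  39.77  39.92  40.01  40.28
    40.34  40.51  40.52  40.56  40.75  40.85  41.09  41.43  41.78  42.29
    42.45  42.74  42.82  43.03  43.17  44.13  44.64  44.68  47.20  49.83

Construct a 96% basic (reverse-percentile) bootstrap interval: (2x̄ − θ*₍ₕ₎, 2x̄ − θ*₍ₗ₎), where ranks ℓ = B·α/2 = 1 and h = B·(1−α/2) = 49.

(30.96, 44.13)

Percentile endpoints at ranks 1 and 49: θ*₍1₎ = 34.03, θ*₍49₎ = 47.20.
Basic interval reflects these around x̄:
  lower = 2 × 39.08 − 47.20 = 30.96
  upper = 2 × 39.08 − 34.03 = 44.13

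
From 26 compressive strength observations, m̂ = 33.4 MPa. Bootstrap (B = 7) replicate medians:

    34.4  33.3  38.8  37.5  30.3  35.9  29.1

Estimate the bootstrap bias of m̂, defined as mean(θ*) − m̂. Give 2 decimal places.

bias = +0.79

mean(θ*) = (34.4 + 33.3 + 38.8 + 37.5 + 30.3 + 35.9 + 29.1) / 7 = 34.186
bias = 34.186 − 33.4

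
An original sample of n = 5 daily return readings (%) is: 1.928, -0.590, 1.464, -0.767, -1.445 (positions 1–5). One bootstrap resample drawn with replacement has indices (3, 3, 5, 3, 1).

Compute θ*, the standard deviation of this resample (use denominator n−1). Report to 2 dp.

Resample values: 1.464, 1.464, -1.445, 1.464, 1.928.
Mean = 0.9750; sum of squared deviations = 7.4820
s² = 7.4820 / 4 = 1.8705
s = √1.8705 = 1.37

θ* = 1.37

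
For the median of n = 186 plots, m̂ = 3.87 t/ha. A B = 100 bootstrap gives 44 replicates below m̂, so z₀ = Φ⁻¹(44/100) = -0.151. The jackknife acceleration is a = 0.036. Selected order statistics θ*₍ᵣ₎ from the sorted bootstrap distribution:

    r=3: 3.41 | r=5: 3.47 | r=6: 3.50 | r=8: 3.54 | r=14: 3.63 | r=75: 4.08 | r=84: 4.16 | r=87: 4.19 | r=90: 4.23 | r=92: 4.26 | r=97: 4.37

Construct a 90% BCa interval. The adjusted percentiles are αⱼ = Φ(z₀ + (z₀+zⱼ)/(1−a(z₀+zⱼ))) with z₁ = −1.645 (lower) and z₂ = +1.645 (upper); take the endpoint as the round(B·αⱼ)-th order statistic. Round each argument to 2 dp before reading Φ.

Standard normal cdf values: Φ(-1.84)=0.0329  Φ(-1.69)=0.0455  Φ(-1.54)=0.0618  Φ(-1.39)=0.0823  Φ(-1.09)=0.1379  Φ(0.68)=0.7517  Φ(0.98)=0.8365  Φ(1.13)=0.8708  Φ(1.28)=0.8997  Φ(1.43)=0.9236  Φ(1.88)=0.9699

(3.41, 4.26)

Lower: z₀ + z₁ = -0.151 + (-1.645) = -1.796; 1 − a(z₀+z₁) = 1 − (0.036)(-1.796) = 1.0647; argument = -0.151 + (-1.796)/1.0647 = -1.8379 → -1.84.
α₁ = Φ(-1.84) = 0.0329; rank = round(100 × 0.0329) = 3; θ*₍3₎ = 3.41.
Upper: z₀ + z₂ = 1.494; 1 − a(z₀+z₂) = 0.9462; argument = 1.4279 → 1.43; α₂ = 0.9236; rank = 92; θ*₍92₎ = 4.26.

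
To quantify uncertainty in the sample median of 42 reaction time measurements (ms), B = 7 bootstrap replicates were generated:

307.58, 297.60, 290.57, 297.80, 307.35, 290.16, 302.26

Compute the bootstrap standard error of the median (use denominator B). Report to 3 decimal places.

Bootstrap SE is the standard deviation of the 7 replicate medians.
Mean of replicates: (307.58 + 297.60 + 290.57 + 297.80 + 307.35 + 290.16 + 302.26) / 7 = 2093.3200 / 7 = 299.0457
Sum of squared deviations: (+8.5343)² + (−1.4457)² + (−8.4757)² + (−1.2457)² + (+8.3043)² + (−8.8857)² + (+3.2143)² = 306.5624
Variance = 306.5624 / 7 = 43.7946
SE* = √43.7946

SE* = 6.618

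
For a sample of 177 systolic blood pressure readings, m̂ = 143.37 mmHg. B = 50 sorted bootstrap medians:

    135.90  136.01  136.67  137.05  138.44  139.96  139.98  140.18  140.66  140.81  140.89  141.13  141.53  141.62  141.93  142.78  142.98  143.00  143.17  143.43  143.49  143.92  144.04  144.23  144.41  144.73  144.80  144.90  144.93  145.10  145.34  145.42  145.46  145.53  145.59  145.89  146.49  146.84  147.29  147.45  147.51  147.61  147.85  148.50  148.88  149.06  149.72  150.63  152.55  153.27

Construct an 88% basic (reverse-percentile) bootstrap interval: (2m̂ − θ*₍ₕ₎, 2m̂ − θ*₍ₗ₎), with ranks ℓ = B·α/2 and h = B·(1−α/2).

(137.02, 150.07)

Percentile endpoints at ranks 3 and 47: θ*₍3₎ = 136.67, θ*₍47₎ = 149.72.
Basic interval reflects these around m̂:
  lower = 2 × 143.37 − 149.72 = 137.02
  upper = 2 × 143.37 − 136.67 = 150.07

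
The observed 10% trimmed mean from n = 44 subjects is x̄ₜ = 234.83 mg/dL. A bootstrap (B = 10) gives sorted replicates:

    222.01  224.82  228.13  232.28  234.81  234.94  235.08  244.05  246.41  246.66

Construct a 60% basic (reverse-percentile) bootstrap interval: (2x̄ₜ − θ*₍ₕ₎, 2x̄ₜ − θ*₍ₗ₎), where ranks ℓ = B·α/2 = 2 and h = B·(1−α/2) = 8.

(225.61, 244.84)

Percentile endpoints at ranks 2 and 8: θ*₍2₎ = 224.82, θ*₍8₎ = 244.05.
Basic interval reflects these around x̄ₜ:
  lower = 2 × 234.83 − 244.05 = 225.61
  upper = 2 × 234.83 − 224.82 = 244.84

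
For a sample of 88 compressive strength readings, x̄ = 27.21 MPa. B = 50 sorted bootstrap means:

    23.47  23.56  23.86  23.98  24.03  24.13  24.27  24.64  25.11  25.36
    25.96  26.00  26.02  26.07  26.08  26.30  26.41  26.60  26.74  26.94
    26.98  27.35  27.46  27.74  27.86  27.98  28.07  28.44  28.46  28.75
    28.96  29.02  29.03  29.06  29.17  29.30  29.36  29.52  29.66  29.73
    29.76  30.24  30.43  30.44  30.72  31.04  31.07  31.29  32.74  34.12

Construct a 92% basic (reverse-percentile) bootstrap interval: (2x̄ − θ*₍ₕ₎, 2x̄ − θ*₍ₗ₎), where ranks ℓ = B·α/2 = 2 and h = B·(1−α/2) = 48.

Percentile endpoints at ranks 2 and 48: θ*₍2₎ = 23.56, θ*₍48₎ = 31.29.
Basic interval reflects these around x̄:
  lower = 2 × 27.21 − 31.29 = 23.13
  upper = 2 × 27.21 − 23.56 = 30.86

(23.13, 30.86)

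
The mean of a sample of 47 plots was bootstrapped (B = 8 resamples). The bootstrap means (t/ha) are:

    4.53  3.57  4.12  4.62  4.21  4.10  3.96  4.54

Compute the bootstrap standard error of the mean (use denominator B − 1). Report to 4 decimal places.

Bootstrap SE is the standard deviation of the 8 replicate means.
Mean of replicates: (4.53 + 3.57 + 4.12 + 4.62 + 4.21 + 4.10 + 3.96 + 4.54) / 8 = 33.65000 / 8 = 4.20625
Sum of squared deviations: (+0.32375)² + (−0.63625)² + (−0.08625)² + (+0.41375)² + (+0.00375)² + (−0.10625)² + (−0.24625)² + (+0.33375)² = 0.87159
Variance = 0.87159 / 7 = 0.12451
SE* = √0.12451

SE* = 0.3529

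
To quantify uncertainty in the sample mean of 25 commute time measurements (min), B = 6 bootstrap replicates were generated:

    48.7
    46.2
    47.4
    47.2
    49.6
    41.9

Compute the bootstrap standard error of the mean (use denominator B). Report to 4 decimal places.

SE* = 2.4608

Bootstrap SE is the standard deviation of the 6 replicate means.
Mean of replicates: (48.7 + 46.2 + 47.4 + 47.2 + 49.6 + 41.9) / 6 = 281.00000 / 6 = 46.83333
Sum of squared deviations: (+1.86667)² + (−0.63333)² + (+0.56667)² + (+0.36667)² + (+2.76667)² + (−4.93333)² = 36.33333
Variance = 36.33333 / 6 = 6.05556
SE* = √6.05556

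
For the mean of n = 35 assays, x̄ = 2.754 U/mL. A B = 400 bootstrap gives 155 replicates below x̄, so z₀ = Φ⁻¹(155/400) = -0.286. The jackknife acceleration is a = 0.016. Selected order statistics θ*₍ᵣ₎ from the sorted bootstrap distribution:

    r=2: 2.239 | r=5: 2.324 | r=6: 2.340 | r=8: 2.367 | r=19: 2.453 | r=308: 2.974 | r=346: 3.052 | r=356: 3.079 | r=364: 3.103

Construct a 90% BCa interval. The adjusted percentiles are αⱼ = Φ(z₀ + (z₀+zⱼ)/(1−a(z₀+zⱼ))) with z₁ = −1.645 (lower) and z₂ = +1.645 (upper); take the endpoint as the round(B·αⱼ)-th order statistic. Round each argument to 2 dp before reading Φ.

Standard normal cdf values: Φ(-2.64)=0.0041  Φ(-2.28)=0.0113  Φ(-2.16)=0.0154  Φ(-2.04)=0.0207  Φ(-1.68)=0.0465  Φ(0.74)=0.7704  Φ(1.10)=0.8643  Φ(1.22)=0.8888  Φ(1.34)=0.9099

Lower: z₀ + z₁ = -0.286 + (-1.645) = -1.931; 1 − a(z₀+z₁) = 1 − (0.016)(-1.931) = 1.0309; argument = -0.286 + (-1.931)/1.0309 = -2.1591 → -2.16.
α₁ = Φ(-2.16) = 0.0154; rank = round(400 × 0.0154) = 6; θ*₍6₎ = 2.340.
Upper: z₀ + z₂ = 1.359; 1 − a(z₀+z₂) = 0.9783; argument = 1.1032 → 1.10; α₂ = 0.8643; rank = 346; θ*₍346₎ = 3.052.

(2.340, 3.052)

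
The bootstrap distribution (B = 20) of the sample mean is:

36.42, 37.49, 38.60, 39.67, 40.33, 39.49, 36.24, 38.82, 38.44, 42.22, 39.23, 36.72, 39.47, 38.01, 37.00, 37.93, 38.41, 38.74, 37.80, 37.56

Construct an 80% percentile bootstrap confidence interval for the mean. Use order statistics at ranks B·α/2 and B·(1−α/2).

Sorted replicates: 36.24, 36.42, 36.72, 37.00, 37.49, 37.56, 37.80, 37.93, 38.01, 38.41, 38.44, 38.60, 38.74, 38.82, 39.23, 39.47, 39.49, 39.67, 40.33, 42.22
α = 0.20; lower rank = 20 × 0.100 = 2; upper rank = 20 × 0.900 = 18.
The 2nd smallest replicate is 36.42; the 18th is 39.67.

(36.42, 39.67)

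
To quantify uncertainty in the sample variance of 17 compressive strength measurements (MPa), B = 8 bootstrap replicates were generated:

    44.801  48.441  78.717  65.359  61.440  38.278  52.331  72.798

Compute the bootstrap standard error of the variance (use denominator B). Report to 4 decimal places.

Bootstrap SE is the standard deviation of the 8 replicate variances.
Mean of replicates: (44.801 + 48.441 + 78.717 + 65.359 + 61.440 + 38.278 + 52.331 + 72.798) / 8 = 462.16500 / 8 = 57.77063
Sum of squared deviations: (−12.96963)² + (−9.32963)² + (+20.94637)² + (+7.58837)² + (+3.66937)² + (−19.49263)² + (−5.43962)² + (+15.02737)² = 1400.42540
Variance = 1400.42540 / 8 = 175.05317
SE* = √175.05317

SE* = 13.2308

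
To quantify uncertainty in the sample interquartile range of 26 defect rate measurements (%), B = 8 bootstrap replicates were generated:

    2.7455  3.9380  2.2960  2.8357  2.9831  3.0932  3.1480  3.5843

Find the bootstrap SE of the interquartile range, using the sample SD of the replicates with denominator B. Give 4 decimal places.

SE* = 0.4731

Bootstrap SE is the standard deviation of the 8 replicate interquartile ranges.
Mean of replicates: (2.7455 + 3.9380 + 2.2960 + 2.8357 + 2.9831 + 3.0932 + 3.1480 + 3.5843) / 8 = 24.62380 / 8 = 3.07797
Sum of squared deviations: (−0.33248)² + (+0.86003)² + (−0.78198)² + (−0.24227)² + (−0.09488)² + (+0.01523)² + (+0.07003)² + (+0.50632)² = 1.79087
Variance = 1.79087 / 8 = 0.22386
SE* = √0.22386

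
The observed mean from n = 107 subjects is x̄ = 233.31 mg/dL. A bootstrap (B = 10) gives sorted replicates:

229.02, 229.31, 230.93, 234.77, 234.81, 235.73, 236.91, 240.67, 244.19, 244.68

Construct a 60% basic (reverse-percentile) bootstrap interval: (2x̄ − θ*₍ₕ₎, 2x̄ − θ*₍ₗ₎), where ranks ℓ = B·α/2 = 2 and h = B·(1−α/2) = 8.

Percentile endpoints at ranks 2 and 8: θ*₍2₎ = 229.31, θ*₍8₎ = 240.67.
Basic interval reflects these around x̄:
  lower = 2 × 233.31 − 240.67 = 225.95
  upper = 2 × 233.31 − 229.31 = 237.31

(225.95, 237.31)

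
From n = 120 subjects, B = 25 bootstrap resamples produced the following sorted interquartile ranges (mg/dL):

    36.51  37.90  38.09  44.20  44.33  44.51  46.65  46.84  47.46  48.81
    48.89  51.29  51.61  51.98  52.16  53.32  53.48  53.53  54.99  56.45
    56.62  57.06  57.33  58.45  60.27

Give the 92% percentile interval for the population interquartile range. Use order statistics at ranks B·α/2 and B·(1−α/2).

α = 0.08; lower rank = 25 × 0.040 = 1; upper rank = 25 × 0.960 = 24.
The 1st smallest replicate is 36.51; the 24th is 58.45.

(36.51, 58.45)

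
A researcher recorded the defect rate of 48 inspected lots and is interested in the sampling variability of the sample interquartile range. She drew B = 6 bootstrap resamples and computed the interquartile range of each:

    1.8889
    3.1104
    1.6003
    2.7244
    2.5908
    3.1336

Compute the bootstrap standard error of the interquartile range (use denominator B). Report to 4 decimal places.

Bootstrap SE is the standard deviation of the 6 replicate interquartile ranges.
Mean of replicates: (1.8889 + 3.1104 + 1.6003 + 2.7244 + 2.5908 + 3.1336) / 6 = 15.04840 / 6 = 2.50807
Sum of squared deviations: (−0.61917)² + (+0.60233)² + (−0.90777)² + (+0.21633)² + (+0.08273)² + (+0.62553)² = 2.01515
Variance = 2.01515 / 6 = 0.33586
SE* = √0.33586

SE* = 0.5795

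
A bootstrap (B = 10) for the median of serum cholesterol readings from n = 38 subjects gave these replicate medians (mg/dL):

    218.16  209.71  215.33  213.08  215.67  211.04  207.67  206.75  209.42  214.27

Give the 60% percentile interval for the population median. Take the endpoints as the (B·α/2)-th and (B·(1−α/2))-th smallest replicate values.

Sorted replicates: 206.75, 207.67, 209.42, 209.71, 211.04, 213.08, 214.27, 215.33, 215.67, 218.16
α = 0.40; lower rank = 10 × 0.200 = 2; upper rank = 10 × 0.800 = 8.
The 2nd smallest replicate is 207.67; the 8th is 215.33.

(207.67, 215.33)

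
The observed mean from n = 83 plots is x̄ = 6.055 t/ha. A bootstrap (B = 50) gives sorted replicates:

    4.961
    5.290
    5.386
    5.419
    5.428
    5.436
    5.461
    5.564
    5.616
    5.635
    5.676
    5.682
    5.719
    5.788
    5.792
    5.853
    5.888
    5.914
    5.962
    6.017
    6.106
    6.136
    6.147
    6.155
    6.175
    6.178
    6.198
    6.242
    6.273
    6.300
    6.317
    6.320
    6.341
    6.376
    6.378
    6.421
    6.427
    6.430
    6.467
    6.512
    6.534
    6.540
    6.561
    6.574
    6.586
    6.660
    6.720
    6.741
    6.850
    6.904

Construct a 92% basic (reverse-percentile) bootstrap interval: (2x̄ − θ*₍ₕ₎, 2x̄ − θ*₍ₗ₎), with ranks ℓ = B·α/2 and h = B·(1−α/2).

(5.369, 6.820)

Percentile endpoints at ranks 2 and 48: θ*₍2₎ = 5.290, θ*₍48₎ = 6.741.
Basic interval reflects these around x̄:
  lower = 2 × 6.055 − 6.741 = 5.369
  upper = 2 × 6.055 − 5.290 = 6.820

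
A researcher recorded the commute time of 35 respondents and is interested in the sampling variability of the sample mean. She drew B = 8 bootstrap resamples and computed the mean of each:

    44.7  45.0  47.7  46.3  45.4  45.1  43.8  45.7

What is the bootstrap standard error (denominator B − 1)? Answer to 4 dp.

Bootstrap SE is the standard deviation of the 8 replicate means.
Mean of replicates: (44.7 + 45.0 + 47.7 + 46.3 + 45.4 + 45.1 + 43.8 + 45.7) / 8 = 363.70000 / 8 = 45.46250
Sum of squared deviations: (−0.76250)² + (−0.46250)² + (+2.23750)² + (+0.83750)² + (−0.06250)² + (−0.36250)² + (−1.66250)² + (+0.23750)² = 9.45875
Variance = 9.45875 / 7 = 1.35125
SE* = √1.35125

SE* = 1.1624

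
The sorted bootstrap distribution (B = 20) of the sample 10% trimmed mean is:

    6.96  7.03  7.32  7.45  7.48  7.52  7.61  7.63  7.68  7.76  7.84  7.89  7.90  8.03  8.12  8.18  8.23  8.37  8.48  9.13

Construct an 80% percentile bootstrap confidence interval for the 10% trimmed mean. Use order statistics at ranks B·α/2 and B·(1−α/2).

α = 0.20; lower rank = 20 × 0.100 = 2; upper rank = 20 × 0.900 = 18.
The 2nd smallest replicate is 7.03; the 18th is 8.37.

(7.03, 8.37)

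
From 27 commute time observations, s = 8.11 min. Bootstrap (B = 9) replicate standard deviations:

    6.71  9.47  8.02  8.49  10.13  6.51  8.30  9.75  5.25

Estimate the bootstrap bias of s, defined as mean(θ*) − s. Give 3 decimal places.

bias = −0.040

mean(θ*) = (6.71 + 9.47 + 8.02 + 8.49 + 10.13 + 6.51 + 8.30 + 9.75 + 5.25) / 9 = 8.0700
bias = 8.0700 − 8.11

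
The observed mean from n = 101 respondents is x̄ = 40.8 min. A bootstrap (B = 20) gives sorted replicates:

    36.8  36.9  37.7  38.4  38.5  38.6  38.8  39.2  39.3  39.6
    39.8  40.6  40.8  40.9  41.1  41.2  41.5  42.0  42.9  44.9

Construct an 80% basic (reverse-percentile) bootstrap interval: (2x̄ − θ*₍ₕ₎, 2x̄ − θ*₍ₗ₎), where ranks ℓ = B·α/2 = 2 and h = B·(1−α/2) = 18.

(39.6, 44.7)

Percentile endpoints at ranks 2 and 18: θ*₍2₎ = 36.9, θ*₍18₎ = 42.0.
Basic interval reflects these around x̄:
  lower = 2 × 40.8 − 42.0 = 39.6
  upper = 2 × 40.8 − 36.9 = 44.7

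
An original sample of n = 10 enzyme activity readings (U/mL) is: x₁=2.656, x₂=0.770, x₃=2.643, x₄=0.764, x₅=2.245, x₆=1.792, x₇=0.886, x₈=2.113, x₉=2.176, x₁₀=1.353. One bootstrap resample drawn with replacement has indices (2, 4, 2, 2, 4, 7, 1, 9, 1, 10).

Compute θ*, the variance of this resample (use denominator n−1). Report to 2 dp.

θ* = 0.67

Resample values: 0.770, 0.764, 0.770, 0.770, 0.764, 0.886, 2.656, 2.176, 2.656, 1.353.
Mean = 1.3565; sum of squared deviations = 6.0044
s² = 6.0044 / 9 = 0.6672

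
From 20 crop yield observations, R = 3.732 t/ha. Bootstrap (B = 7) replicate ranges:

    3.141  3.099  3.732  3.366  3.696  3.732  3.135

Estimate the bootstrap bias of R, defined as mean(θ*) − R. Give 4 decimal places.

mean(θ*) = (3.141 + 3.099 + 3.732 + 3.366 + 3.696 + 3.732 + 3.135) / 7 = 3.41443
bias = 3.41443 − 3.732

bias = −0.3176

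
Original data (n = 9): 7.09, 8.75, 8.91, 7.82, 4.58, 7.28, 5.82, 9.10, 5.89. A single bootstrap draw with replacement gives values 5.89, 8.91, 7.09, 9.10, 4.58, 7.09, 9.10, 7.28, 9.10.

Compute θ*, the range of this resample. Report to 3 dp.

θ* = 4.520

Range = 9.10 − 4.58 = 4.520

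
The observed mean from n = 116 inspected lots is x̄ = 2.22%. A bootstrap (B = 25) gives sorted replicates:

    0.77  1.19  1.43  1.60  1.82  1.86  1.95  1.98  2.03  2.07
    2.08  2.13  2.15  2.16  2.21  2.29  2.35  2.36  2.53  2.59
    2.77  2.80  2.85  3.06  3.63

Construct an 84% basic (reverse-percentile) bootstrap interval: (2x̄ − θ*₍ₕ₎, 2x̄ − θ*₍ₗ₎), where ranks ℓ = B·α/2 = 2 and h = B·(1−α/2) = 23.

Percentile endpoints at ranks 2 and 23: θ*₍2₎ = 1.19, θ*₍23₎ = 2.85.
Basic interval reflects these around x̄:
  lower = 2 × 2.22 − 2.85 = 1.59
  upper = 2 × 2.22 − 1.19 = 3.25

(1.59, 3.25)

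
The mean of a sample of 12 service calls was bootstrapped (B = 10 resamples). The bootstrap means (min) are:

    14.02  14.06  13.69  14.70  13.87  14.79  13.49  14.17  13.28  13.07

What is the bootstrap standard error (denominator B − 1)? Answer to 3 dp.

Bootstrap SE is the standard deviation of the 10 replicate means.
Mean of replicates: (14.02 + 14.06 + 13.69 + 14.70 + 13.87 + 14.79 + 13.49 + 14.17 + 13.28 + 13.07) / 10 = 139.1400 / 10 = 13.9140
Sum of squared deviations: (+0.1060)² + (+0.1460)² + (−0.2240)² + (+0.7860)² + (−0.0440)² + (+0.8760)² + (−0.4240)² + (+0.2560)² + (−0.6340)² + (−0.8440)² = 2.8294
Variance = 2.8294 / 9 = 0.3144
SE* = √0.3144

SE* = 0.561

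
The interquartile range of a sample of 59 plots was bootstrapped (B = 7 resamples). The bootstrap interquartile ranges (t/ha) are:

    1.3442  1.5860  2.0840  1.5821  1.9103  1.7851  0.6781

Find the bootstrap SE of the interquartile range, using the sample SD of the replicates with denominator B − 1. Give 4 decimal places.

Bootstrap SE is the standard deviation of the 7 replicate interquartile ranges.
Mean of replicates: (1.3442 + 1.5860 + 2.0840 + 1.5821 + 1.9103 + 1.7851 + 0.6781) / 7 = 10.96980 / 7 = 1.56711
Sum of squared deviations: (−0.22291)² + (+0.01889)² + (+0.51689)² + (+0.01499)² + (+0.34319)² + (+0.21799)² + (−0.88901)² = 1.27308
Variance = 1.27308 / 6 = 0.21218
SE* = √0.21218

SE* = 0.4606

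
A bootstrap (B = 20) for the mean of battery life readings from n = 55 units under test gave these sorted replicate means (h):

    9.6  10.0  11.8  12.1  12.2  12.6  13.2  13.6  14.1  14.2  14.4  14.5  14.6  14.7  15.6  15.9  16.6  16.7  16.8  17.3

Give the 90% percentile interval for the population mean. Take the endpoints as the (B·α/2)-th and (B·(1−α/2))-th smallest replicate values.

α = 0.10; lower rank = 20 × 0.050 = 1; upper rank = 20 × 0.950 = 19.
The 1st smallest replicate is 9.6; the 19th is 16.8.

(9.6, 16.8)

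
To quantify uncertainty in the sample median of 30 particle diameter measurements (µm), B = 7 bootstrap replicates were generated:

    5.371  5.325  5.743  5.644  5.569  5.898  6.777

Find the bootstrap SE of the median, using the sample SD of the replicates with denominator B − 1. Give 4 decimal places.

SE* = 0.4906

Bootstrap SE is the standard deviation of the 7 replicate medians.
Mean of replicates: (5.371 + 5.325 + 5.743 + 5.644 + 5.569 + 5.898 + 6.777) / 7 = 40.32700 / 7 = 5.76100
Sum of squared deviations: (−0.39000)² + (−0.43600)² + (−0.01800)² + (−0.11700)² + (−0.19200)² + (+0.13700)² + (+1.01600)² = 1.44410
Variance = 1.44410 / 6 = 0.24068
SE* = √0.24068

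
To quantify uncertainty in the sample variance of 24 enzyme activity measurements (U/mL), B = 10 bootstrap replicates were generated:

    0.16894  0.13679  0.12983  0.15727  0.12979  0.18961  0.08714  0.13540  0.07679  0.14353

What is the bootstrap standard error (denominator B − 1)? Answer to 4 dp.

Bootstrap SE is the standard deviation of the 10 replicate variances.
Mean of replicates: (0.16894 + 0.13679 + 0.12983 + 0.15727 + 0.12979 + 0.18961 + 0.08714 + 0.13540 + 0.07679 + 0.14353) / 10 = 1.355090 / 10 = 0.135509
Sum of squared deviations: (+0.033431)² + (+0.001281)² + (−0.005679)² + (+0.021761)² + (−0.005719)² + (+0.054101)² + (−0.048369)² + (−0.000109)² + (−0.058719)² + (+0.008021)² = 0.010437
Variance = 0.010437 / 9 = 0.001160
SE* = √0.001160

SE* = 0.0341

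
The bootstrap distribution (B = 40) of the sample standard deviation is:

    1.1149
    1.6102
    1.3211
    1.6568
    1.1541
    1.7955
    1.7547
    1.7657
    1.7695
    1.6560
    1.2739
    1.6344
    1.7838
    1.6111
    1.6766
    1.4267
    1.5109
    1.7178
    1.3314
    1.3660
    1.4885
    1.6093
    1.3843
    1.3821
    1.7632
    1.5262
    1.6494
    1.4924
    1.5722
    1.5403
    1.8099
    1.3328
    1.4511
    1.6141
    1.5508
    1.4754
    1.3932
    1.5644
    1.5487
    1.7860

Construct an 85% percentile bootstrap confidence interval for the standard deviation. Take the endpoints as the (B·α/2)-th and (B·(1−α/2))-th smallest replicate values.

Sorted replicates: 1.1149, 1.1541, 1.2739, 1.3211, 1.3314, 1.3328, 1.3660, 1.3821, 1.3843, 1.3932, 1.4267, 1.4511, 1.4754, 1.4885, 1.4924, 1.5109, 1.5262, 1.5403, 1.5487, 1.5508, 1.5644, 1.5722, 1.6093, 1.6102, 1.6111, 1.6141, 1.6344, 1.6494, 1.6560, 1.6568, 1.6766, 1.7178, 1.7547, 1.7632, 1.7657, 1.7695, 1.7838, 1.7860, 1.7955, 1.8099
α = 0.15; lower rank = 40 × 0.075 = 3; upper rank = 40 × 0.925 = 37.
The 3rd smallest replicate is 1.2739; the 37th is 1.7838.

(1.2739, 1.7838)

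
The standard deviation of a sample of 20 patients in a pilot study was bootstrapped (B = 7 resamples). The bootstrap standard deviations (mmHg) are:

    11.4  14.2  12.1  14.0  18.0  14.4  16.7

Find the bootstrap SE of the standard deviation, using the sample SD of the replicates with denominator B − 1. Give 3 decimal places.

SE* = 2.336

Bootstrap SE is the standard deviation of the 7 replicate standard deviations.
Mean of replicates: (11.4 + 14.2 + 12.1 + 14.0 + 18.0 + 14.4 + 16.7) / 7 = 100.8000 / 7 = 14.4000
Sum of squared deviations: (−3.0000)² + (−0.2000)² + (−2.3000)² + (−0.4000)² + (+3.6000)² + (+0.0000)² + (+2.3000)² = 32.7400
Variance = 32.7400 / 6 = 5.4567
SE* = √5.4567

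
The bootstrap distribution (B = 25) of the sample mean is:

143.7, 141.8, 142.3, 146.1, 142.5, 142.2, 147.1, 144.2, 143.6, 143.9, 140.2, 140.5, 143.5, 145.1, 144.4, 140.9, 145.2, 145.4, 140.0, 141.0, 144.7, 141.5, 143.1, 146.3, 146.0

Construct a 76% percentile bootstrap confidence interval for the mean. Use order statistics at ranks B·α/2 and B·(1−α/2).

Sorted replicates: 140.0, 140.2, 140.5, 140.9, 141.0, 141.5, 141.8, 142.2, 142.3, 142.5, 143.1, 143.5, 143.6, 143.7, 143.9, 144.2, 144.4, 144.7, 145.1, 145.2, 145.4, 146.0, 146.1, 146.3, 147.1
α = 0.24; lower rank = 25 × 0.120 = 3; upper rank = 25 × 0.880 = 22.
The 3rd smallest replicate is 140.5; the 22nd is 146.0.

(140.5, 146.0)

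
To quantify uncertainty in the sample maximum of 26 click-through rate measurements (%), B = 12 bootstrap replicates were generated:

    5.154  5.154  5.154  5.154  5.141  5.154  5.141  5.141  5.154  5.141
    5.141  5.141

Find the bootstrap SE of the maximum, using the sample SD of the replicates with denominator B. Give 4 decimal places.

SE* = 0.0065

Bootstrap SE is the standard deviation of the 12 replicate maximums.
Mean of replicates: (5.154 + 5.154 + 5.154 + 5.154 + 5.141 + 5.154 + 5.141 + 5.141 + 5.154 + 5.141 + 5.141 + 5.141) / 12 = 61.770000 / 12 = 5.147500
Sum of squared deviations: (+0.006500)² + (+0.006500)² + (+0.006500)² + (+0.006500)² + (−0.006500)² + (+0.006500)² + (−0.006500)² + (−0.006500)² + (+0.006500)² + (−0.006500)² + (−0.006500)² + (−0.006500)² = 0.000507
Variance = 0.000507 / 12 = 0.000042
SE* = √0.000042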